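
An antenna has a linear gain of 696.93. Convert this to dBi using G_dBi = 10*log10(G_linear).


G_dBi = 10 * log10(696.93) = 28.43 dBi

28.43 dBi


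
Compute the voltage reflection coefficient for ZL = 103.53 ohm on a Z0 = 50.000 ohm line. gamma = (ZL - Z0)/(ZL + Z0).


gamma = (103.53 - 50.000) / (103.53 + 50.000) = 0.3487

0.3487


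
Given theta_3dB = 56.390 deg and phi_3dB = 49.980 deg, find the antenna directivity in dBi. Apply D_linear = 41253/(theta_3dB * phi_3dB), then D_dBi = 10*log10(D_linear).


D_linear = 41253 / (56.390 * 49.980) = 14.63717
D_dBi = 10 * log10(14.63717) = 11.65 dBi

11.65 dBi


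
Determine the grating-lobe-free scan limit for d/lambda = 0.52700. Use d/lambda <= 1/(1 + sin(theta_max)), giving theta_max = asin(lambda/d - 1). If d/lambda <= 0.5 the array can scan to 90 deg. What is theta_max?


lambda/d - 1 = 1/0.52700 - 1 = 0.8975332
theta_max = asin(0.8975332) = 63.84 deg

63.84 deg


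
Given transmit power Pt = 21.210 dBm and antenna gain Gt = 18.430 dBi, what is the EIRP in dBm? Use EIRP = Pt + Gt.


EIRP = Pt + Gt = 21.210 + 18.430 = 39.64 dBm

39.64 dBm


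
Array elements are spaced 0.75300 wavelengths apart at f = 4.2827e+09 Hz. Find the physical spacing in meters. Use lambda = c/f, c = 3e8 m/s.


lambda = c / f = 3.0000e+08 / 4.2827e+09 = 0.07004927 m
d = 0.75300 * 0.07004927 = 0.05275 m

0.05275 m


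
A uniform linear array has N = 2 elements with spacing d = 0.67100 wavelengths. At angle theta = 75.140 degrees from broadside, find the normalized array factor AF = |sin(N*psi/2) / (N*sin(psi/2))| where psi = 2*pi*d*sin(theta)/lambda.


psi = 2*pi*0.67100*sin(75.140 deg) = 4.075014 rad
AF = |sin(2*4.075014/2) / (2*sin(4.075014/2))| = 0.4500

0.4500


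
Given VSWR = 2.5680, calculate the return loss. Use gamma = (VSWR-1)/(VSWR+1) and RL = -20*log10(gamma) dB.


gamma = (2.5680 - 1) / (2.5680 + 1) = 0.4394619
RL = -20 * log10(0.4394619) = 7.142 dB

7.142 dB


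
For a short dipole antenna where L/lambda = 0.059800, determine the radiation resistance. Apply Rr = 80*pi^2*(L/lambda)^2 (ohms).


Rr = 80 * pi^2 * (0.059800)^2 = 80 * 9.869604 * 3.576040e-03 = 2.824 ohm

2.824 ohm


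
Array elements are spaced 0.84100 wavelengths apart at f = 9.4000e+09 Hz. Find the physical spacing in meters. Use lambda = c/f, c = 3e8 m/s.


lambda = c / f = 3.0000e+08 / 9.4000e+09 = 0.03191489 m
d = 0.84100 * 0.03191489 = 0.02684 m

0.02684 m


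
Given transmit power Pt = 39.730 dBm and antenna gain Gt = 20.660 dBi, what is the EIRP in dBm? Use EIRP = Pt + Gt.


EIRP = Pt + Gt = 39.730 + 20.660 = 60.39 dBm

60.39 dBm


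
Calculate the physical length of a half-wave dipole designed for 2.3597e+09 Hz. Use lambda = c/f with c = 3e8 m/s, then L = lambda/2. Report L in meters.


lambda = c / f = 3.0000e+08 / 2.3597e+09 = 0.1271348 m
L = lambda / 2 = 0.1271348 / 2 = 0.06357 m

0.06357 m


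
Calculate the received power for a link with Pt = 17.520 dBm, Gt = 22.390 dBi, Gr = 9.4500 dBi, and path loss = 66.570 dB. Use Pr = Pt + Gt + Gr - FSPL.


Pr = 17.520 + 22.390 + 9.4500 - 66.570 = -17.21 dBm

-17.21 dBm


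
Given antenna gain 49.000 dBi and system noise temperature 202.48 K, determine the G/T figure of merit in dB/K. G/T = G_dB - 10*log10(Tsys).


G/T = 49.000 - 10*log10(202.48) = 49.000 - 23.06382 = 25.94 dB/K

25.94 dB/K


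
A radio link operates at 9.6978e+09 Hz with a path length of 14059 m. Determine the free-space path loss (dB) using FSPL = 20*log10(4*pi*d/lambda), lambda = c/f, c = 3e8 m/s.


lambda = c / f = 3.0000e+08 / 9.6978e+09 = 0.03093485 m
FSPL = 20 * log10(4*pi*14059/0.03093485) = 135.1 dB

135.1 dB


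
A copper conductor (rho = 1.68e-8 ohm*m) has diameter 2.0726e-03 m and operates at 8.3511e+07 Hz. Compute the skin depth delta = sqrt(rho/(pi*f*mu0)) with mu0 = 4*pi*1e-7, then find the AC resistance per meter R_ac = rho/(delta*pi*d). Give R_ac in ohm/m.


delta = sqrt(1.68e-8 / (pi * 8.3511e+07 * 4*pi*1e-7)) = 7.138434e-06 m
R_ac = 1.68e-8 / (7.138434e-06 * pi * 2.0726e-03) = 0.3614 ohm/m

0.3614 ohm/m


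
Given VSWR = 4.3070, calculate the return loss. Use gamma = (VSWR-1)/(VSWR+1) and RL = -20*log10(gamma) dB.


gamma = (4.3070 - 1) / (4.3070 + 1) = 0.6231393
RL = -20 * log10(0.6231393) = 4.108 dB

4.108 dB


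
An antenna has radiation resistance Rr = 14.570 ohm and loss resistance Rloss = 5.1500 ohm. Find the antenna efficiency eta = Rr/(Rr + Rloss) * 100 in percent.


eta = 14.570 / (14.570 + 5.1500) * 100 = 73.88%

73.88%


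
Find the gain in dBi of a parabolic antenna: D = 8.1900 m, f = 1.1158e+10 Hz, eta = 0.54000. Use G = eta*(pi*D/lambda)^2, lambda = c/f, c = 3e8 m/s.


lambda = c / f = 3.0000e+08 / 1.1158e+10 = 0.02688654 m
G_linear = 0.54000 * (pi * 8.1900 / 0.02688654)^2 = 494528.7
G_dBi = 10 * log10(494528.7) = 56.94 dBi

56.94 dBi


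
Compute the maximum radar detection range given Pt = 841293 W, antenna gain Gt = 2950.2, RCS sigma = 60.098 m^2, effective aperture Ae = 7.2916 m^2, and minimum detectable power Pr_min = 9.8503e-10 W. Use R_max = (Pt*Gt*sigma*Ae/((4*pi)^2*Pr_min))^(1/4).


R^4 = 841293*2950.2*60.098*7.2916 / ((4*pi)^2 * 9.8503e-10) = 6.992177e+18
R_max = 6.992177e+18^0.25 = 51422 m

51422 m


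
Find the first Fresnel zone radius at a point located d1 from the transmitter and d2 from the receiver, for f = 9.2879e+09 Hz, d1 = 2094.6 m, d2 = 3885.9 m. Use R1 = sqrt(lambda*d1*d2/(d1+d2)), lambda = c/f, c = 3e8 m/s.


lambda = c / f = 3.0000e+08 / 9.2879e+09 = 0.03230009 m
R1 = sqrt(0.03230009 * 2094.6 * 3885.9 / (2094.6 + 3885.9)) = 6.630 m

6.630 m


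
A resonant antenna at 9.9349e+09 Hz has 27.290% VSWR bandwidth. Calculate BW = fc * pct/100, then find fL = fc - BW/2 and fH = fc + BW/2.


BW = 9.9349e+09 * 27.290/100 = 2.711234e+09 Hz
fL = 9.9349e+09 - 2.711234e+09/2 = 8.579e+09 Hz
fH = 9.9349e+09 + 2.711234e+09/2 = 1.129e+10 Hz

BW=2.711e+09 Hz, fL=8.579e+09 Hz, fH=1.129e+10 Hz


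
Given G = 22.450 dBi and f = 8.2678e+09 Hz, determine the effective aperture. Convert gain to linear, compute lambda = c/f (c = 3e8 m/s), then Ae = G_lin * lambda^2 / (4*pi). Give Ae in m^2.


lambda = c / f = 3.0000e+08 / 8.2678e+09 = 0.03628535 m
G_linear = 10^(22.450/10) = 175.7924
Ae = G_linear * lambda^2 / (4*pi) = 175.7924 * 0.03628535^2 / (4*pi) = 0.01842 m^2

0.01842 m^2


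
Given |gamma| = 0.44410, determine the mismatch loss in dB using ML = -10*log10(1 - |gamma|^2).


ML = -10 * log10(1 - 0.44410^2) = -10 * log10(0.80277519) = 0.9541 dB

0.9541 dB


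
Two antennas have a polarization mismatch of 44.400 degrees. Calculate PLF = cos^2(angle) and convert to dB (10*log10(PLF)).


PLF_linear = cos^2(44.400 deg) = 0.5104712
PLF_dB = 10 * log10(0.5104712) = -2.920 dB

-2.920 dB


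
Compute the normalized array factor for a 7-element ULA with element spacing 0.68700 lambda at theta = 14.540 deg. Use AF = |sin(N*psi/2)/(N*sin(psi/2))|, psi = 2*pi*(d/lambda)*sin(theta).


psi = 2*pi*0.68700*sin(14.540 deg) = 1.083695 rad
AF = |sin(7*1.083695/2) / (7*sin(1.083695/2))| = 0.1679

0.1679


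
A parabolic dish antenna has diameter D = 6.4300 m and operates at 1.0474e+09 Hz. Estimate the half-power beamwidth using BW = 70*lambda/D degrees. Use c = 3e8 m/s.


lambda = c / f = 3.0000e+08 / 1.0474e+09 = 0.2864235 m
BW = 70 * 0.2864235 / 6.4300 = 3.118 deg

3.118 deg


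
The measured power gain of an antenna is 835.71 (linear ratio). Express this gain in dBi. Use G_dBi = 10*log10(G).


G_dBi = 10 * log10(835.71) = 29.22 dBi

29.22 dBi


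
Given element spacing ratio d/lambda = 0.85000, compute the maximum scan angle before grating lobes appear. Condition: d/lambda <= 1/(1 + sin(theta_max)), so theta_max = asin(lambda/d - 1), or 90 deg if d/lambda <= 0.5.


lambda/d - 1 = 1/0.85000 - 1 = 0.1764706
theta_max = asin(0.1764706) = 10.16 deg

10.16 deg


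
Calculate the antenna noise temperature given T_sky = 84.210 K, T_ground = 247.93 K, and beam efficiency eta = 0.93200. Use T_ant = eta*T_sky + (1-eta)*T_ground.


T_ant = 0.93200 * 84.210 + (1 - 0.93200) * 247.93 = 95.34 K

95.34 K


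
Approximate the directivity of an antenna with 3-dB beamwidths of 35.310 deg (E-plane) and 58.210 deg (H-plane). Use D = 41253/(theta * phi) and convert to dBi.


D_linear = 41253 / (35.310 * 58.210) = 20.07059
D_dBi = 10 * log10(20.07059) = 13.03 dBi

13.03 dBi


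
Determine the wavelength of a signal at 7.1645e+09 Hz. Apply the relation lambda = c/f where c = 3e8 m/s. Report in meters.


lambda = c / f = 3.0000e+08 / 7.1645e+09 = 0.04187 m

0.04187 m


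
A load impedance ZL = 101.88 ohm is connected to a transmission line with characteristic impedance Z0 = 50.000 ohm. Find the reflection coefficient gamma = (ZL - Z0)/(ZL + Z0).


gamma = (101.88 - 50.000) / (101.88 + 50.000) = 0.3416

0.3416


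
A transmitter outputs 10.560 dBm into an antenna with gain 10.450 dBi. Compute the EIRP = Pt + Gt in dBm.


EIRP = Pt + Gt = 10.560 + 10.450 = 21.01 dBm

21.01 dBm


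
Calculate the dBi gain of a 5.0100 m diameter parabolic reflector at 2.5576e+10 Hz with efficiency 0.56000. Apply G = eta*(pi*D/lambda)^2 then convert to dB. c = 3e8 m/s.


lambda = c / f = 3.0000e+08 / 2.5576e+10 = 0.01172975 m
G_linear = 0.56000 * (pi * 5.0100 / 0.01172975)^2 = 1.008291e+06
G_dBi = 10 * log10(1.008291e+06) = 60.04 dBi

60.04 dBi


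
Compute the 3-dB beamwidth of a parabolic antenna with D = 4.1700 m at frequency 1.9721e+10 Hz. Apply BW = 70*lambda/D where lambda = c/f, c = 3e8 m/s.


lambda = c / f = 3.0000e+08 / 1.9721e+10 = 0.01521221 m
BW = 70 * 0.01521221 / 4.1700 = 0.2554 deg

0.2554 deg


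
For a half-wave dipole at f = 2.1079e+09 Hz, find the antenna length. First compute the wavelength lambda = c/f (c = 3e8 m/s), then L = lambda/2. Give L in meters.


lambda = c / f = 3.0000e+08 / 2.1079e+09 = 0.1423217 m
L = lambda / 2 = 0.1423217 / 2 = 0.07116 m

0.07116 m


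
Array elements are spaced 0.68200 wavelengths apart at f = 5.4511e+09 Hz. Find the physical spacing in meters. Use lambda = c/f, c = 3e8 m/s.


lambda = c / f = 3.0000e+08 / 5.4511e+09 = 0.05503476 m
d = 0.68200 * 0.05503476 = 0.03753 m

0.03753 m


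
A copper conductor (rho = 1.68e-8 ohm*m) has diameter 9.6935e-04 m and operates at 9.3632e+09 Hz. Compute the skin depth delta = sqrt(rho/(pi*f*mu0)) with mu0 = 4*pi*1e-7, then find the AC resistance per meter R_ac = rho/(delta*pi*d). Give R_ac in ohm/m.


delta = sqrt(1.68e-8 / (pi * 9.3632e+09 * 4*pi*1e-7)) = 6.741594e-07 m
R_ac = 1.68e-8 / (6.741594e-07 * pi * 9.6935e-04) = 8.183 ohm/m

8.183 ohm/m


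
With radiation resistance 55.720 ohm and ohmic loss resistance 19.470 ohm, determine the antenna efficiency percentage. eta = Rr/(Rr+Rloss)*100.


eta = 55.720 / (55.720 + 19.470) * 100 = 74.11%

74.11%


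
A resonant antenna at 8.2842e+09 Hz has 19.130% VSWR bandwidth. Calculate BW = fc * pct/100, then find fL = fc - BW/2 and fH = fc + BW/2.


BW = 8.2842e+09 * 19.130/100 = 1.584767e+09 Hz
fL = 8.2842e+09 - 1.584767e+09/2 = 7.492e+09 Hz
fH = 8.2842e+09 + 1.584767e+09/2 = 9.077e+09 Hz

BW=1.585e+09 Hz, fL=7.492e+09 Hz, fH=9.077e+09 Hz


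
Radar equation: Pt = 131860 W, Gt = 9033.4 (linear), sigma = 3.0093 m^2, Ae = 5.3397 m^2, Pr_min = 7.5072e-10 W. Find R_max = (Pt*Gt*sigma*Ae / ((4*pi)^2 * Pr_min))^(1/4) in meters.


R^4 = 131860*9033.4*3.0093*5.3397 / ((4*pi)^2 * 7.5072e-10) = 1.614540e+17
R_max = 1.614540e+17^0.25 = 20045 m

20045 m


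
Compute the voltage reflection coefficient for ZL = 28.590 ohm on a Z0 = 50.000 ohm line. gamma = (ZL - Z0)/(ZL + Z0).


gamma = (28.590 - 50.000) / (28.590 + 50.000) = -0.2724

-0.2724


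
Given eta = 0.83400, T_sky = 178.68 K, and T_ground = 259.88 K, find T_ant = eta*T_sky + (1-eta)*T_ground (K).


T_ant = 0.83400 * 178.68 + (1 - 0.83400) * 259.88 = 192.2 K

192.2 K


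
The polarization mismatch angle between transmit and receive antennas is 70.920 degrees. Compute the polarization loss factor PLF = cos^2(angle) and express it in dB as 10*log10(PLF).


PLF_linear = cos^2(70.920 deg) = 0.1068558
PLF_dB = 10 * log10(0.1068558) = -9.712 dB

-9.712 dB


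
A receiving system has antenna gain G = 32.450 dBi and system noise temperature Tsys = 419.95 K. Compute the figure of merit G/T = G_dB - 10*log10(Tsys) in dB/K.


G/T = 32.450 - 10*log10(419.95) = 32.450 - 26.23198 = 6.218 dB/K

6.218 dB/K


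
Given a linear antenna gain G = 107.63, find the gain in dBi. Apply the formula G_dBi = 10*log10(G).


G_dBi = 10 * log10(107.63) = 20.32 dBi

20.32 dBi


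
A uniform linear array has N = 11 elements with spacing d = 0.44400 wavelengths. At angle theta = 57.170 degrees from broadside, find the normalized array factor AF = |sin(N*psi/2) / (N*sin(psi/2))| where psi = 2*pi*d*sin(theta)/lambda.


psi = 2*pi*0.44400*sin(57.170 deg) = 2.344166 rad
AF = |sin(11*2.344166/2) / (11*sin(2.344166/2))| = 0.03164

0.03164


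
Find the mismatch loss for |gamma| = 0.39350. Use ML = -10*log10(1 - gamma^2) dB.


ML = -10 * log10(1 - 0.39350^2) = -10 * log10(0.84515775) = 0.7306 dB

0.7306 dB


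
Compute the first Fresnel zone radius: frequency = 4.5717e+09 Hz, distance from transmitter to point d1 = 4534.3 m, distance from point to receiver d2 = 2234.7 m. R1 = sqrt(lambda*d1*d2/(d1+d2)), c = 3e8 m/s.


lambda = c / f = 3.0000e+08 / 4.5717e+09 = 0.06562110 m
R1 = sqrt(0.06562110 * 4534.3 * 2234.7 / (4534.3 + 2234.7)) = 9.911 m

9.911 m


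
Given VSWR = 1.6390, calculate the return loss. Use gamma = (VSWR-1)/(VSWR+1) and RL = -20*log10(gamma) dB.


gamma = (1.6390 - 1) / (1.6390 + 1) = 0.2421372
RL = -20 * log10(0.2421372) = 12.32 dB

12.32 dB


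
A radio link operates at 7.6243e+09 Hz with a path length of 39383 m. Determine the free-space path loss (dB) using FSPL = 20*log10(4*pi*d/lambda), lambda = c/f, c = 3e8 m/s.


lambda = c / f = 3.0000e+08 / 7.6243e+09 = 0.03934787 m
FSPL = 20 * log10(4*pi*39383/0.03934787) = 142.0 dB

142.0 dB


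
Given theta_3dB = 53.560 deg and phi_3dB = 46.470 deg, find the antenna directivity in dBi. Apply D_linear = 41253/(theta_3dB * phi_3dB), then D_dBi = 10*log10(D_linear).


D_linear = 41253 / (53.560 * 46.470) = 16.57457
D_dBi = 10 * log10(16.57457) = 12.19 dBi

12.19 dBi


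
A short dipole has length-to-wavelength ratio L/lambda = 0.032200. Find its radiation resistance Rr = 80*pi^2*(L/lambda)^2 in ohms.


Rr = 80 * pi^2 * (0.032200)^2 = 80 * 9.869604 * 1.036840e-03 = 0.8187 ohm

0.8187 ohm


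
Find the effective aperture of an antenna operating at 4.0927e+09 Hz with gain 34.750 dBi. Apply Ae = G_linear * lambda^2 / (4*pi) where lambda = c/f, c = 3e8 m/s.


lambda = c / f = 3.0000e+08 / 4.0927e+09 = 0.07330124 m
G_linear = 10^(34.750/10) = 2985.383
Ae = G_linear * lambda^2 / (4*pi) = 2985.383 * 0.07330124^2 / (4*pi) = 1.276 m^2

1.276 m^2


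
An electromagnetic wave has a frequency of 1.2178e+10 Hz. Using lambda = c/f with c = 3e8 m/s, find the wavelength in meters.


lambda = c / f = 3.0000e+08 / 1.2178e+10 = 0.02463 m

0.02463 m


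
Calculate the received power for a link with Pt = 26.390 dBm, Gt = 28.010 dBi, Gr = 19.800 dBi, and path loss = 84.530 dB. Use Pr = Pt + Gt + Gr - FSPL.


Pr = 26.390 + 28.010 + 19.800 - 84.530 = -10.33 dBm

-10.33 dBm


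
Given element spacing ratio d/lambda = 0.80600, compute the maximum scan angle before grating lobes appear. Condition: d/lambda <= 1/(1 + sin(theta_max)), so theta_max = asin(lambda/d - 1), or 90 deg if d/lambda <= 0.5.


lambda/d - 1 = 1/0.80600 - 1 = 0.2406948
theta_max = asin(0.2406948) = 13.93 deg

13.93 deg


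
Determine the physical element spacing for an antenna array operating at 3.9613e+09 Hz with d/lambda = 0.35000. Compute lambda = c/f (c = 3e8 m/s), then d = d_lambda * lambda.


lambda = c / f = 3.0000e+08 / 3.9613e+09 = 0.07573271 m
d = 0.35000 * 0.07573271 = 0.02651 m

0.02651 m


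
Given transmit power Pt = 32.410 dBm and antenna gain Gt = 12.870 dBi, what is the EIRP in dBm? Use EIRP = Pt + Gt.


EIRP = Pt + Gt = 32.410 + 12.870 = 45.28 dBm

45.28 dBm


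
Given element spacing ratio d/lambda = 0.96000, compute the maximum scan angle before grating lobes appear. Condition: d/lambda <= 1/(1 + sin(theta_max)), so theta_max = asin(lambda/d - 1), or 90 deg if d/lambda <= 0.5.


lambda/d - 1 = 1/0.96000 - 1 = 0.04166667
theta_max = asin(0.04166667) = 2.388 deg

2.388 deg


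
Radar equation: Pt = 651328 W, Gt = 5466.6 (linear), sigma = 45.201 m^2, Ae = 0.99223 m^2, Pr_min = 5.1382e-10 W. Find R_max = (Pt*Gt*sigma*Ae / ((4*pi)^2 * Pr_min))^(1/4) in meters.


R^4 = 651328*5466.6*45.201*0.99223 / ((4*pi)^2 * 5.1382e-10) = 1.968098e+18
R_max = 1.968098e+18^0.25 = 37455 m

37455 m


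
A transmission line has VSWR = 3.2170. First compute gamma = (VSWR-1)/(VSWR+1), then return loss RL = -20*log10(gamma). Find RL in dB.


gamma = (3.2170 - 1) / (3.2170 + 1) = 0.5257292
RL = -20 * log10(0.5257292) = 5.585 dB

5.585 dB


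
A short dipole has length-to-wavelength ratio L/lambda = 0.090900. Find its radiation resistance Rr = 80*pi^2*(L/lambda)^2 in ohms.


Rr = 80 * pi^2 * (0.090900)^2 = 80 * 9.869604 * 8.262810e-03 = 6.524 ohm

6.524 ohm


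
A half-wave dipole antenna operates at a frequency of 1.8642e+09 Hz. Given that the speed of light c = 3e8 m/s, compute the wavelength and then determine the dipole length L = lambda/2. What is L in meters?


lambda = c / f = 3.0000e+08 / 1.8642e+09 = 0.1609269 m
L = lambda / 2 = 0.1609269 / 2 = 0.08046 m

0.08046 m


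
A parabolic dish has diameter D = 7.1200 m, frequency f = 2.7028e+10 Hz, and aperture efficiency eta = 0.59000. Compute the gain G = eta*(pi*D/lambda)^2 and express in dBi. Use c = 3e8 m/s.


lambda = c / f = 3.0000e+08 / 2.7028e+10 = 0.01109960 m
G_linear = 0.59000 * (pi * 7.1200 / 0.01109960)^2 = 2.396057e+06
G_dBi = 10 * log10(2.396057e+06) = 63.79 dBi

63.79 dBi


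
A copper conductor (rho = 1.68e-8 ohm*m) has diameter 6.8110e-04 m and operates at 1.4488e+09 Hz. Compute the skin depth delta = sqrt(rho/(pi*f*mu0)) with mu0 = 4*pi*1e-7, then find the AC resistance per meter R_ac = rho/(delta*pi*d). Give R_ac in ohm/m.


delta = sqrt(1.68e-8 / (pi * 1.4488e+09 * 4*pi*1e-7)) = 1.713841e-06 m
R_ac = 1.68e-8 / (1.713841e-06 * pi * 6.8110e-04) = 4.581 ohm/m

4.581 ohm/m


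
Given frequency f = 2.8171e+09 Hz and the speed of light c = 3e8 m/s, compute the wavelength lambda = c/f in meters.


lambda = c / f = 3.0000e+08 / 2.8171e+09 = 0.1065 m

0.1065 m


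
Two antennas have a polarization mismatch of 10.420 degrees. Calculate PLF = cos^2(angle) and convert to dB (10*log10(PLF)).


PLF_linear = cos^2(10.420 deg) = 0.9672888
PLF_dB = 10 * log10(0.9672888) = -0.1444 dB

-0.1444 dB


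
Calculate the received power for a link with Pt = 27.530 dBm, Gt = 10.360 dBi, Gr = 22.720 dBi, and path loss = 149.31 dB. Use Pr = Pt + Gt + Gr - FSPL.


Pr = 27.530 + 10.360 + 22.720 - 149.31 = -88.70 dBm

-88.70 dBm


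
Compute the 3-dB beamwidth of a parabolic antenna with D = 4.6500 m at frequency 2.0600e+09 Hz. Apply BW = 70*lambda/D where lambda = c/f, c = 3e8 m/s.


lambda = c / f = 3.0000e+08 / 2.0600e+09 = 0.1456311 m
BW = 70 * 0.1456311 / 4.6500 = 2.192 deg

2.192 deg


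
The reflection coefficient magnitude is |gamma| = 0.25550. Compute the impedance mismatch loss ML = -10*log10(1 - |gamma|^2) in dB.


ML = -10 * log10(1 - 0.25550^2) = -10 * log10(0.93471975) = 0.2932 dB

0.2932 dB


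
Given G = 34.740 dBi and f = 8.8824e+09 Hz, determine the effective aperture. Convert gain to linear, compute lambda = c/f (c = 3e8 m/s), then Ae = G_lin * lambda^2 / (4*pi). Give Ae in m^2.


lambda = c / f = 3.0000e+08 / 8.8824e+09 = 0.03377466 m
G_linear = 10^(34.740/10) = 2978.516
Ae = G_linear * lambda^2 / (4*pi) = 2978.516 * 0.03377466^2 / (4*pi) = 0.2704 m^2

0.2704 m^2


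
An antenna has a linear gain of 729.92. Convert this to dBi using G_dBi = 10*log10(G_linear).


G_dBi = 10 * log10(729.92) = 28.63 dBi

28.63 dBi


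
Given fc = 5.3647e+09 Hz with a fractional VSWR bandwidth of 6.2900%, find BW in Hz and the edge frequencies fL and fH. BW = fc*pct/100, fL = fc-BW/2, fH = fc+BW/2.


BW = 5.3647e+09 * 6.2900/100 = 3.374396e+08 Hz
fL = 5.3647e+09 - 3.374396e+08/2 = 5.196e+09 Hz
fH = 5.3647e+09 + 3.374396e+08/2 = 5.533e+09 Hz

BW=3.374e+08 Hz, fL=5.196e+09 Hz, fH=5.533e+09 Hz


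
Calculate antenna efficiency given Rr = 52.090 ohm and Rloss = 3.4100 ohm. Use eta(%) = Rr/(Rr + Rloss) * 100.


eta = 52.090 / (52.090 + 3.4100) * 100 = 93.86%

93.86%


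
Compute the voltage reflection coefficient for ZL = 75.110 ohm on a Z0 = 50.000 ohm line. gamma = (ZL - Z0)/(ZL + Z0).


gamma = (75.110 - 50.000) / (75.110 + 50.000) = 0.2007

0.2007


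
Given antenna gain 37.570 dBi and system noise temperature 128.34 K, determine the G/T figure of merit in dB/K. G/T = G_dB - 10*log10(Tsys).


G/T = 37.570 - 10*log10(128.34) = 37.570 - 21.08362 = 16.49 dB/K

16.49 dB/K


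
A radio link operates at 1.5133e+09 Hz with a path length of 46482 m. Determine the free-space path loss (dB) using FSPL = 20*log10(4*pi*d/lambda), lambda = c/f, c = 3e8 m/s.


lambda = c / f = 3.0000e+08 / 1.5133e+09 = 0.1982423 m
FSPL = 20 * log10(4*pi*46482/0.1982423) = 129.4 dB

129.4 dB


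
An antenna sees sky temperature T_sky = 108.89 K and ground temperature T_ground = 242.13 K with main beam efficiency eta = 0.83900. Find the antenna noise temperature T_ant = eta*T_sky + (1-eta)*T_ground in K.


T_ant = 0.83900 * 108.89 + (1 - 0.83900) * 242.13 = 130.3 K

130.3 K


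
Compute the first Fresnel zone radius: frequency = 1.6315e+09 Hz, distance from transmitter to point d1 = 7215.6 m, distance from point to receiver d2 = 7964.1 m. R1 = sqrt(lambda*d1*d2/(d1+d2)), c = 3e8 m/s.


lambda = c / f = 3.0000e+08 / 1.6315e+09 = 0.1838799 m
R1 = sqrt(0.1838799 * 7215.6 * 7964.1 / (7215.6 + 7964.1)) = 26.38 m

26.38 m


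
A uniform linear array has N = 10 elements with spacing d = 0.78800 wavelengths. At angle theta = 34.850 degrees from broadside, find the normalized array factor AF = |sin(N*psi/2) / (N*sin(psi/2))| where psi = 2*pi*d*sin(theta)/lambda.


psi = 2*pi*0.78800*sin(34.850 deg) = 2.829235 rad
AF = |sin(10*2.829235/2) / (10*sin(2.829235/2))| = 0.1012

0.1012


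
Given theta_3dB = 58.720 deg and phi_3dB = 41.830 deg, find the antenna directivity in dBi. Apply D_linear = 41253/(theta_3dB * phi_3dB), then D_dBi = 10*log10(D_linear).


D_linear = 41253 / (58.720 * 41.830) = 16.79506
D_dBi = 10 * log10(16.79506) = 12.25 dBi

12.25 dBi


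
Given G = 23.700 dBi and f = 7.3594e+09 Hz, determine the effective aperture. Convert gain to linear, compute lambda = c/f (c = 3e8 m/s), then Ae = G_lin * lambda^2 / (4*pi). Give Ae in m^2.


lambda = c / f = 3.0000e+08 / 7.3594e+09 = 0.04076419 m
G_linear = 10^(23.700/10) = 234.4229
Ae = G_linear * lambda^2 / (4*pi) = 234.4229 * 0.04076419^2 / (4*pi) = 0.03100 m^2

0.03100 m^2


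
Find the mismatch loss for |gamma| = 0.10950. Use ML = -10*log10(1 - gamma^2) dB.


ML = -10 * log10(1 - 0.10950^2) = -10 * log10(0.98800975) = 0.05239 dB

0.05239 dB


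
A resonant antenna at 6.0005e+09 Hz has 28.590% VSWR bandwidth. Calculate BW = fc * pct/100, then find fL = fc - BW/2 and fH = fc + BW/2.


BW = 6.0005e+09 * 28.590/100 = 1.715543e+09 Hz
fL = 6.0005e+09 - 1.715543e+09/2 = 5.143e+09 Hz
fH = 6.0005e+09 + 1.715543e+09/2 = 6.858e+09 Hz

BW=1.716e+09 Hz, fL=5.143e+09 Hz, fH=6.858e+09 Hz


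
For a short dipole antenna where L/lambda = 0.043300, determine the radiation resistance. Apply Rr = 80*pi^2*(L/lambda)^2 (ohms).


Rr = 80 * pi^2 * (0.043300)^2 = 80 * 9.869604 * 1.874890e-03 = 1.480 ohm

1.480 ohm


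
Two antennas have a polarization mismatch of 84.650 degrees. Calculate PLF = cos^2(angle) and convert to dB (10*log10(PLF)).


PLF_linear = cos^2(84.650 deg) = 8.693602e-03
PLF_dB = 10 * log10(8.693602e-03) = -20.61 dB

-20.61 dB


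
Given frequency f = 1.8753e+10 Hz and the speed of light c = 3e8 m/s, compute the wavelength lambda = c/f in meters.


lambda = c / f = 3.0000e+08 / 1.8753e+10 = 0.01600 m

0.01600 m


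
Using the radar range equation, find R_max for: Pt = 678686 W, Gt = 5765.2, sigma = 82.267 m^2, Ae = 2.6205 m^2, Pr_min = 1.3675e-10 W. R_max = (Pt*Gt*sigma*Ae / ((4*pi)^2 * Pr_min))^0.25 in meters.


R^4 = 678686*5765.2*82.267*2.6205 / ((4*pi)^2 * 1.3675e-10) = 3.906124e+19
R_max = 3.906124e+19^0.25 = 79056 m

79056 m


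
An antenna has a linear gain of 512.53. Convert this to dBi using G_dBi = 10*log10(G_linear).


G_dBi = 10 * log10(512.53) = 27.10 dBi

27.10 dBi


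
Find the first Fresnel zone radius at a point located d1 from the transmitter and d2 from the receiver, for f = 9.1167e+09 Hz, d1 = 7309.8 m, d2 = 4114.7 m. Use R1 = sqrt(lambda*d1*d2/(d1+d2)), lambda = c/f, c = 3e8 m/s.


lambda = c / f = 3.0000e+08 / 9.1167e+09 = 0.03290664 m
R1 = sqrt(0.03290664 * 7309.8 * 4114.7 / (7309.8 + 4114.7)) = 9.308 m

9.308 m


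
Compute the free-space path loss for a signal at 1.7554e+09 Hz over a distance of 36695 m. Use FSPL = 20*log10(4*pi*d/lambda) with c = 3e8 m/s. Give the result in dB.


lambda = c / f = 3.0000e+08 / 1.7554e+09 = 0.1709012 m
FSPL = 20 * log10(4*pi*36695/0.1709012) = 128.6 dB

128.6 dB


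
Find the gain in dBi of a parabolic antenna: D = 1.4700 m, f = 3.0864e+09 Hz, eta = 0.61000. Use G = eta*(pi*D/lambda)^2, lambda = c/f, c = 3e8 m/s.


lambda = c / f = 3.0000e+08 / 3.0864e+09 = 0.09720062 m
G_linear = 0.61000 * (pi * 1.4700 / 0.09720062)^2 = 1376.975
G_dBi = 10 * log10(1376.975) = 31.39 dBi

31.39 dBi


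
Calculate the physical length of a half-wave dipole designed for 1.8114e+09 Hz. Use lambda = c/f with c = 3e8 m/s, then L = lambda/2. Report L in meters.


lambda = c / f = 3.0000e+08 / 1.8114e+09 = 0.1656178 m
L = lambda / 2 = 0.1656178 / 2 = 0.08281 m

0.08281 m


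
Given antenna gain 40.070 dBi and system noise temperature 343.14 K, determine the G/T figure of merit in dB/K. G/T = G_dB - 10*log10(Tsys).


G/T = 40.070 - 10*log10(343.14) = 40.070 - 25.35471 = 14.72 dB/K

14.72 dB/K


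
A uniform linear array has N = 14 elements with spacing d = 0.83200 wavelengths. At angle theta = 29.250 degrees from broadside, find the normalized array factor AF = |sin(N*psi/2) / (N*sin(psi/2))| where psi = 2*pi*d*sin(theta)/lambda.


psi = 2*pi*0.83200*sin(29.250 deg) = 2.554321 rad
AF = |sin(14*2.554321/2) / (14*sin(2.554321/2))| = 0.06153

0.06153


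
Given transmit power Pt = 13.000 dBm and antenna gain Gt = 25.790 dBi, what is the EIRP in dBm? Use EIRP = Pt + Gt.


EIRP = Pt + Gt = 13.000 + 25.790 = 38.79 dBm

38.79 dBm


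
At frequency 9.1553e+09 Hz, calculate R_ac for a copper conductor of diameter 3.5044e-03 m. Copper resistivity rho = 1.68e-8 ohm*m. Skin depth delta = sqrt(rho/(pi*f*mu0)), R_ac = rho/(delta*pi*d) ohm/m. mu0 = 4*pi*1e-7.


delta = sqrt(1.68e-8 / (pi * 9.1553e+09 * 4*pi*1e-7)) = 6.817709e-07 m
R_ac = 1.68e-8 / (6.817709e-07 * pi * 3.5044e-03) = 2.238 ohm/m

2.238 ohm/m


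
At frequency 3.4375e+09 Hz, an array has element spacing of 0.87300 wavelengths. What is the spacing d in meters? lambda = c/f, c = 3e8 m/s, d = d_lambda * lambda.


lambda = c / f = 3.0000e+08 / 3.4375e+09 = 0.08727273 m
d = 0.87300 * 0.08727273 = 0.07619 m

0.07619 m


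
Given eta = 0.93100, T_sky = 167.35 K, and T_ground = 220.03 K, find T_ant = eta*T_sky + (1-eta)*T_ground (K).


T_ant = 0.93100 * 167.35 + (1 - 0.93100) * 220.03 = 171.0 K

171.0 K


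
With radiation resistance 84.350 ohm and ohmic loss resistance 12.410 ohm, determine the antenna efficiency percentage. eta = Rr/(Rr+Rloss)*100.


eta = 84.350 / (84.350 + 12.410) * 100 = 87.17%

87.17%


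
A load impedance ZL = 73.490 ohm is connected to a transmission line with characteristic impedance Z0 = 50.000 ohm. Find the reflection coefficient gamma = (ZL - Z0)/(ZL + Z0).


gamma = (73.490 - 50.000) / (73.490 + 50.000) = 0.1902

0.1902


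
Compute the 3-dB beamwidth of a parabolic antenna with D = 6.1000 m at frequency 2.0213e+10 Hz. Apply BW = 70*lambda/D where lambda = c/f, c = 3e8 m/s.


lambda = c / f = 3.0000e+08 / 2.0213e+10 = 0.01484193 m
BW = 70 * 0.01484193 / 6.1000 = 0.1703 deg

0.1703 deg


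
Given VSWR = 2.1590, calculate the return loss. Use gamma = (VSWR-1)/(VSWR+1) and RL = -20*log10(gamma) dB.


gamma = (2.1590 - 1) / (2.1590 + 1) = 0.3668883
RL = -20 * log10(0.3668883) = 8.709 dB

8.709 dB


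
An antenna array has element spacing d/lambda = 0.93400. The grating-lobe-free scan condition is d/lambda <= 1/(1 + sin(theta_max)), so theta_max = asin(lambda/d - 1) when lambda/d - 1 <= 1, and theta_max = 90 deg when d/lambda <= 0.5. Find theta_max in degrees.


lambda/d - 1 = 1/0.93400 - 1 = 0.07066381
theta_max = asin(0.07066381) = 4.052 deg

4.052 deg


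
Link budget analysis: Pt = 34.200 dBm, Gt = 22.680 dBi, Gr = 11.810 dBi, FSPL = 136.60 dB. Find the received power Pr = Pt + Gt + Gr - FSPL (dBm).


Pr = 34.200 + 22.680 + 11.810 - 136.60 = -67.91 dBm

-67.91 dBm


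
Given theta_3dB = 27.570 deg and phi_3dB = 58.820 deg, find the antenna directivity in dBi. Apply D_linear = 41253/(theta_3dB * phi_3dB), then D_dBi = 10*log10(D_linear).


D_linear = 41253 / (27.570 * 58.820) = 25.43863
D_dBi = 10 * log10(25.43863) = 14.05 dBi

14.05 dBi


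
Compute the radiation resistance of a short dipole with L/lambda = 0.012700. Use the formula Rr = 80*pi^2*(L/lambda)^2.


Rr = 80 * pi^2 * (0.012700)^2 = 80 * 9.869604 * 1.612900e-04 = 0.1273 ohm

0.1273 ohm


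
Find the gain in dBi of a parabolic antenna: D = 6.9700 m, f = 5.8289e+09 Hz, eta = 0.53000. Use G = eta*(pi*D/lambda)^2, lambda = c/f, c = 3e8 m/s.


lambda = c / f = 3.0000e+08 / 5.8289e+09 = 0.05146769 m
G_linear = 0.53000 * (pi * 6.9700 / 0.05146769)^2 = 95933.84
G_dBi = 10 * log10(95933.84) = 49.82 dBi

49.82 dBi


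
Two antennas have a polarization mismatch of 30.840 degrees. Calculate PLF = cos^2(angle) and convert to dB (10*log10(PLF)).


PLF_linear = cos^2(30.840 deg) = 0.7371978
PLF_dB = 10 * log10(0.7371978) = -1.324 dB

-1.324 dB


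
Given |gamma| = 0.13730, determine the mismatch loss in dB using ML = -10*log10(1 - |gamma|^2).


ML = -10 * log10(1 - 0.13730^2) = -10 * log10(0.98114871) = 0.08265 dB

0.08265 dB


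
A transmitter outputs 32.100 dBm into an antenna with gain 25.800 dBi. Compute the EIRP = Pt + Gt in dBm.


EIRP = Pt + Gt = 32.100 + 25.800 = 57.90 dBm

57.90 dBm


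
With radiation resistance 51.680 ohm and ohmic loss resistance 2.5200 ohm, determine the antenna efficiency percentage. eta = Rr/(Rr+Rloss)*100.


eta = 51.680 / (51.680 + 2.5200) * 100 = 95.35%

95.35%


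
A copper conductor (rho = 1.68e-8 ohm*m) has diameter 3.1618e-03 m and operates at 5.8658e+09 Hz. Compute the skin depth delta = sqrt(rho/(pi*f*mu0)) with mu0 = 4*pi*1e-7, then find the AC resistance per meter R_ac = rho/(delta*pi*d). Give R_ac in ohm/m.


delta = sqrt(1.68e-8 / (pi * 5.8658e+09 * 4*pi*1e-7)) = 8.517480e-07 m
R_ac = 1.68e-8 / (8.517480e-07 * pi * 3.1618e-03) = 1.986 ohm/m

1.986 ohm/m


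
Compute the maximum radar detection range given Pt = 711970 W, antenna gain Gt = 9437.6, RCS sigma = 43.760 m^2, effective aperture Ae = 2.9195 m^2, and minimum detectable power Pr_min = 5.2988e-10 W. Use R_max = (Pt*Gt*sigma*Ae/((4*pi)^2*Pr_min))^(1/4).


R^4 = 711970*9437.6*43.760*2.9195 / ((4*pi)^2 * 5.2988e-10) = 1.025916e+19
R_max = 1.025916e+19^0.25 = 56595 m

56595 m


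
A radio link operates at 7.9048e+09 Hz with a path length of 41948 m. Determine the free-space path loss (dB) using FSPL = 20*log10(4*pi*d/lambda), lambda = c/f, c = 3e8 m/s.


lambda = c / f = 3.0000e+08 / 7.9048e+09 = 0.03795162 m
FSPL = 20 * log10(4*pi*41948/0.03795162) = 142.9 dB

142.9 dB


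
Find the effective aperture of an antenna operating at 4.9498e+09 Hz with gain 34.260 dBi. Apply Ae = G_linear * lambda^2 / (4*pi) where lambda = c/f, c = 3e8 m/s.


lambda = c / f = 3.0000e+08 / 4.9498e+09 = 0.06060851 m
G_linear = 10^(34.260/10) = 2666.859
Ae = G_linear * lambda^2 / (4*pi) = 2666.859 * 0.06060851^2 / (4*pi) = 0.7796 m^2

0.7796 m^2


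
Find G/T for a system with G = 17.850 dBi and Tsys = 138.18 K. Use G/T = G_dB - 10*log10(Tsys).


G/T = 17.850 - 10*log10(138.18) = 17.850 - 21.40445 = -3.554 dB/K

-3.554 dB/K


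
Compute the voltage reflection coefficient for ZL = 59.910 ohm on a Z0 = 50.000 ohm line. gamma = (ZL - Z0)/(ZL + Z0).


gamma = (59.910 - 50.000) / (59.910 + 50.000) = 0.09016

0.09016


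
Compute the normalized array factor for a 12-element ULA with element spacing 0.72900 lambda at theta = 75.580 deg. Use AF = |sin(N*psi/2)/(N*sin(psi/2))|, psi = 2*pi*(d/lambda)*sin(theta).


psi = 2*pi*0.72900*sin(75.580 deg) = 4.436141 rad
AF = |sin(12*4.436141/2) / (12*sin(4.436141/2))| = 0.1041

0.1041


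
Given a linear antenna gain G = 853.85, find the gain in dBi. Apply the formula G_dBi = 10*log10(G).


G_dBi = 10 * log10(853.85) = 29.31 dBi

29.31 dBi


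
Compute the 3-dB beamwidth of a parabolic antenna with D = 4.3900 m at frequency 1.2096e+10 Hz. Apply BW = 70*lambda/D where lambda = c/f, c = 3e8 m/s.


lambda = c / f = 3.0000e+08 / 1.2096e+10 = 0.02480159 m
BW = 70 * 0.02480159 / 4.3900 = 0.3955 deg

0.3955 deg


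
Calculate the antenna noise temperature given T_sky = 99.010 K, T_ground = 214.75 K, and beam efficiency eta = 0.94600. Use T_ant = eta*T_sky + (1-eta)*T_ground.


T_ant = 0.94600 * 99.010 + (1 - 0.94600) * 214.75 = 105.3 K

105.3 K


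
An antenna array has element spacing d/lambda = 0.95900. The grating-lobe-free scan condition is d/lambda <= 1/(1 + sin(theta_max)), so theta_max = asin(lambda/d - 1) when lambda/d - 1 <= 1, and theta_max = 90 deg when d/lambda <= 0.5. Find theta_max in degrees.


lambda/d - 1 = 1/0.95900 - 1 = 0.04275287
theta_max = asin(0.04275287) = 2.450 deg

2.450 deg


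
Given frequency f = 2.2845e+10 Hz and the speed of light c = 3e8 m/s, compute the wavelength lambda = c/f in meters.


lambda = c / f = 3.0000e+08 / 2.2845e+10 = 0.01313 m

0.01313 m


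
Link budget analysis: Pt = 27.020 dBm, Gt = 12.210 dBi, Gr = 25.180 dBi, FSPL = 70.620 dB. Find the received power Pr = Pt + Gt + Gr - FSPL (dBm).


Pr = 27.020 + 12.210 + 25.180 - 70.620 = -6.21 dBm

-6.21 dBm


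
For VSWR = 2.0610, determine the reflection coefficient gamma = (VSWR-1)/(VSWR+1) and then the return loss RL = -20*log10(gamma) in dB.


gamma = (2.0610 - 1) / (2.0610 + 1) = 0.3466188
RL = -20 * log10(0.3466188) = 9.203 dB

9.203 dB


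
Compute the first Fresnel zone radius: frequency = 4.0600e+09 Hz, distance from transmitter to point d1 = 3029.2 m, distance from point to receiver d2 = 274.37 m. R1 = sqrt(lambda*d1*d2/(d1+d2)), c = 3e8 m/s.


lambda = c / f = 3.0000e+08 / 4.0600e+09 = 0.07389163 m
R1 = sqrt(0.07389163 * 3029.2 * 274.37 / (3029.2 + 274.37)) = 4.312 m

4.312 m


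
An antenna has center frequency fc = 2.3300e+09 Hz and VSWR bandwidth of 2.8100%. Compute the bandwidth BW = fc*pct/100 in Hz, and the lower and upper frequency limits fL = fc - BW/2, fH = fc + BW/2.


BW = 2.3300e+09 * 2.8100/100 = 6.547300e+07 Hz
fL = 2.3300e+09 - 6.547300e+07/2 = 2.297e+09 Hz
fH = 2.3300e+09 + 6.547300e+07/2 = 2.363e+09 Hz

BW=6.547e+07 Hz, fL=2.297e+09 Hz, fH=2.363e+09 Hz


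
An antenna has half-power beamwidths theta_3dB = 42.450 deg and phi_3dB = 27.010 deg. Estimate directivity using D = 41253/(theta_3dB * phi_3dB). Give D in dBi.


D_linear = 41253 / (42.450 * 27.010) = 35.97935
D_dBi = 10 * log10(35.97935) = 15.56 dBi

15.56 dBi


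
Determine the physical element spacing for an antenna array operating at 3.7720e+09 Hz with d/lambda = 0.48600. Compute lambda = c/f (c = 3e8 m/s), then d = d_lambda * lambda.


lambda = c / f = 3.0000e+08 / 3.7720e+09 = 0.07953340 m
d = 0.48600 * 0.07953340 = 0.03865 m

0.03865 m


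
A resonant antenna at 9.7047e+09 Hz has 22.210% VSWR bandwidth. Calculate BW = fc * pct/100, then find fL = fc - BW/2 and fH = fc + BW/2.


BW = 9.7047e+09 * 22.210/100 = 2.155414e+09 Hz
fL = 9.7047e+09 - 2.155414e+09/2 = 8.627e+09 Hz
fH = 9.7047e+09 + 2.155414e+09/2 = 1.078e+10 Hz

BW=2.155e+09 Hz, fL=8.627e+09 Hz, fH=1.078e+10 Hz


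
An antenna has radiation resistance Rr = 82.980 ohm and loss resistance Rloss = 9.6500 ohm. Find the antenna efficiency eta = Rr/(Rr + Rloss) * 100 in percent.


eta = 82.980 / (82.980 + 9.6500) * 100 = 89.58%

89.58%


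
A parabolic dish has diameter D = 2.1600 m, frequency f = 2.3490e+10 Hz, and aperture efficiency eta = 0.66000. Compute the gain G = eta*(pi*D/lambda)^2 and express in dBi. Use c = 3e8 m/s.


lambda = c / f = 3.0000e+08 / 2.3490e+10 = 0.01277139 m
G_linear = 0.66000 * (pi * 2.1600 / 0.01277139)^2 = 186326.6
G_dBi = 10 * log10(186326.6) = 52.70 dBi

52.70 dBi


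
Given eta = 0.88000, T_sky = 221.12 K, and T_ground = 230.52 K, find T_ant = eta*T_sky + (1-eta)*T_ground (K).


T_ant = 0.88000 * 221.12 + (1 - 0.88000) * 230.52 = 222.2 K

222.2 K


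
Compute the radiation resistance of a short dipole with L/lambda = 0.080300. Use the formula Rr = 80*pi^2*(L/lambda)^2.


Rr = 80 * pi^2 * (0.080300)^2 = 80 * 9.869604 * 6.448090e-03 = 5.091 ohm

5.091 ohm


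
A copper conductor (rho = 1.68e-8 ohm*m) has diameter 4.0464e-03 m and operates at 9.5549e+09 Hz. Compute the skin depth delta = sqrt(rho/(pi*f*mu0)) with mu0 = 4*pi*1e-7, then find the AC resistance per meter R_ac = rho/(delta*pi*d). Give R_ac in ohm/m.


delta = sqrt(1.68e-8 / (pi * 9.5549e+09 * 4*pi*1e-7)) = 6.673623e-07 m
R_ac = 1.68e-8 / (6.673623e-07 * pi * 4.0464e-03) = 1.980 ohm/m

1.980 ohm/m


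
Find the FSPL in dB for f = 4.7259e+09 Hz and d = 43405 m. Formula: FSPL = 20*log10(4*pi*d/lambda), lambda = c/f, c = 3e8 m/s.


lambda = c / f = 3.0000e+08 / 4.7259e+09 = 0.06347997 m
FSPL = 20 * log10(4*pi*43405/0.06347997) = 138.7 dB

138.7 dB


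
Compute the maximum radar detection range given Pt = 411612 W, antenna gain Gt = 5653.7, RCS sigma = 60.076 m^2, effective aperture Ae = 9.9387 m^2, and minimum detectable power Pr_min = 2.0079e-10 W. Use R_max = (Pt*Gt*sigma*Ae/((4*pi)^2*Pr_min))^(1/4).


R^4 = 411612*5653.7*60.076*9.9387 / ((4*pi)^2 * 2.0079e-10) = 4.382174e+19
R_max = 4.382174e+19^0.25 = 81362 m

81362 m


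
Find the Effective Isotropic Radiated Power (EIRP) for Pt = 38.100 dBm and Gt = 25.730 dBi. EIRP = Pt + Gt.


EIRP = Pt + Gt = 38.100 + 25.730 = 63.83 dBm

63.83 dBm


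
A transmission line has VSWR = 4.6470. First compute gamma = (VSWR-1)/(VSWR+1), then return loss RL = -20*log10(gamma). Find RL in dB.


gamma = (4.6470 - 1) / (4.6470 + 1) = 0.6458296
RL = -20 * log10(0.6458296) = 3.798 dB

3.798 dB


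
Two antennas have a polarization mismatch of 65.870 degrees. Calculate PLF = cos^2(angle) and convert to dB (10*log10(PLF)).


PLF_linear = cos^2(65.870 deg) = 0.1671243
PLF_dB = 10 * log10(0.1671243) = -7.770 dB

-7.770 dB


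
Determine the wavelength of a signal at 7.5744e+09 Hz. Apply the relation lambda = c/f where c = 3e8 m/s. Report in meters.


lambda = c / f = 3.0000e+08 / 7.5744e+09 = 0.03961 m

0.03961 m


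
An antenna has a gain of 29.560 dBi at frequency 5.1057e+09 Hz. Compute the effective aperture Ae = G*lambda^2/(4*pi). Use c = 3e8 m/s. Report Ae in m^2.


lambda = c / f = 3.0000e+08 / 5.1057e+09 = 0.05875786 m
G_linear = 10^(29.560/10) = 903.6495
Ae = G_linear * lambda^2 / (4*pi) = 903.6495 * 0.05875786^2 / (4*pi) = 0.2483 m^2

0.2483 m^2


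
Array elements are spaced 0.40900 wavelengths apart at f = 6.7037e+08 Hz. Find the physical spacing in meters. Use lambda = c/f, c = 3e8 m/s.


lambda = c / f = 3.0000e+08 / 6.7037e+08 = 0.4475141 m
d = 0.40900 * 0.4475141 = 0.1830 m

0.1830 m
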